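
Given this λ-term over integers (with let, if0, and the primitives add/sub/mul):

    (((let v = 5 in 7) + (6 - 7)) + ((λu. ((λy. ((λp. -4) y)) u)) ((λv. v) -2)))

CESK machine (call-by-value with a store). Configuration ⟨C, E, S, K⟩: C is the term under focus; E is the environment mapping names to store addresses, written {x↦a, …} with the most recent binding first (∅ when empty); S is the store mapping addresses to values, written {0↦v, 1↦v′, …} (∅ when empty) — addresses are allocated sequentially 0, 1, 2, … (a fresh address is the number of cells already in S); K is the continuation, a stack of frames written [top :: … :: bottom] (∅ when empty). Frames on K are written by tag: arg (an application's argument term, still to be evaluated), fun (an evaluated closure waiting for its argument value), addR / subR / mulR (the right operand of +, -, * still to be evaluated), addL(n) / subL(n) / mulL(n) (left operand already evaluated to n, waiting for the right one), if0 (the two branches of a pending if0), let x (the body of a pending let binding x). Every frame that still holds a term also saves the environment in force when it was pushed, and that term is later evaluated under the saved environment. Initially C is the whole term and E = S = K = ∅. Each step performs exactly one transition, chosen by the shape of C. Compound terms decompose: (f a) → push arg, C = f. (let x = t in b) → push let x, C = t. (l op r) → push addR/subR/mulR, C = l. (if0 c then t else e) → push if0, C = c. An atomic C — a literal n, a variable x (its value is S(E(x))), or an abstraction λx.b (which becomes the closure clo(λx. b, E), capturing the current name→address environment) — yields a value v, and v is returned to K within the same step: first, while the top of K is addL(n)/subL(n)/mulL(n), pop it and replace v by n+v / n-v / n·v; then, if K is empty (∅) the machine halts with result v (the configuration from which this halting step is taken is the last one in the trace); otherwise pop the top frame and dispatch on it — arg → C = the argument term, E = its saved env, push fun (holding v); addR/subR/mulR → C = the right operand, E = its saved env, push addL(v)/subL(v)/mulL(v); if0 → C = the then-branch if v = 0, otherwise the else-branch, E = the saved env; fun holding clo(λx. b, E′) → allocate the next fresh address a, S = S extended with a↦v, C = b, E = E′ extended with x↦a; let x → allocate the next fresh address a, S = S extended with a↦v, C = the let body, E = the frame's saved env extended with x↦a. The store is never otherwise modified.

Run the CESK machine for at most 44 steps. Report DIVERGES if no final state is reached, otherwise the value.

Answer: 2

Machine steps:
t=0: <C=(((let v = 5 in 7) + (6 - 7)) + ((λu. ((λy. ((λp. -4) y)) u)) ((λv. v) -2))), E=∅, S=∅, K=∅>
t=1: <C=((let v = 5 in 7) + (6 - 7)), E=∅, S=∅, K=[addR]>
t=2: <C=(let v = 5 in 7), E=∅, S=∅, K=[addR :: addR]>
t=3: <C=5, E=∅, S=∅, K=[let v :: addR :: addR]>
t=4: <C=7, E={v↦0}, S={0↦5}, K=[addR :: addR]>
t=5: <C=(6 - 7), E=∅, S={0↦5}, K=[addL(7) :: addR]>
t=6: <C=6, E=∅, S={0↦5}, K=[subR :: addL(7) :: addR]>
t=7: <C=7, E=∅, S={0↦5}, K=[subL(6) :: addL(7) :: addR]>
t=8: <C=((λu. ((λy. ((λp. -4) y)) u)) ((λv. v) -2)), E=∅, S={0↦5}, K=[addL(6)]>
t=9: <C=(λu. ((λy. ((λp. -4) y)) u)), E=∅, S={0↦5}, K=[arg :: addL(6)]>
t=10: <C=((λv. v) -2), E=∅, S={0↦5}, K=[fun :: addL(6)]>
t=11: <C=(λv. v), E=∅, S={0↦5}, K=[arg :: fun :: addL(6)]>
t=12: <C=-2, E=∅, S={0↦5}, K=[fun :: fun :: addL(6)]>
t=13: <C=v, E={v↦1}, S={0↦5, 1↦-2}, K=[fun :: addL(6)]>
t=14: <C=((λy. ((λp. -4) y)) u), E={u↦2}, S={0↦5, 1↦-2, 2↦-2}, K=[addL(6)]>
t=15: <C=(λy. ((λp. -4) y)), E={u↦2}, S={0↦5, 1↦-2, 2↦-2}, K=[arg :: addL(6)]>
t=16: <C=u, E={u↦2}, S={0↦5, 1↦-2, 2↦-2}, K=[fun :: addL(6)]>
t=17: <C=((λp. -4) y), E={y↦3, u↦2}, S={0↦5, 1↦-2, 2↦-2, 3↦-2}, K=[addL(6)]>
t=18: <C=(λp. -4), E={y↦3, u↦2}, S={0↦5, 1↦-2, 2↦-2, 3↦-2}, K=[arg :: addL(6)]>
t=19: <C=y, E={y↦3, u↦2}, S={0↦5, 1↦-2, 2↦-2, 3↦-2}, K=[fun :: addL(6)]>
t=20: <C=-4, E={p↦4, y↦3, u↦2}, S={0↦5, 1↦-2, 2↦-2, 3↦-2, 4↦-2}, K=[addL(6)]>
→ final value 2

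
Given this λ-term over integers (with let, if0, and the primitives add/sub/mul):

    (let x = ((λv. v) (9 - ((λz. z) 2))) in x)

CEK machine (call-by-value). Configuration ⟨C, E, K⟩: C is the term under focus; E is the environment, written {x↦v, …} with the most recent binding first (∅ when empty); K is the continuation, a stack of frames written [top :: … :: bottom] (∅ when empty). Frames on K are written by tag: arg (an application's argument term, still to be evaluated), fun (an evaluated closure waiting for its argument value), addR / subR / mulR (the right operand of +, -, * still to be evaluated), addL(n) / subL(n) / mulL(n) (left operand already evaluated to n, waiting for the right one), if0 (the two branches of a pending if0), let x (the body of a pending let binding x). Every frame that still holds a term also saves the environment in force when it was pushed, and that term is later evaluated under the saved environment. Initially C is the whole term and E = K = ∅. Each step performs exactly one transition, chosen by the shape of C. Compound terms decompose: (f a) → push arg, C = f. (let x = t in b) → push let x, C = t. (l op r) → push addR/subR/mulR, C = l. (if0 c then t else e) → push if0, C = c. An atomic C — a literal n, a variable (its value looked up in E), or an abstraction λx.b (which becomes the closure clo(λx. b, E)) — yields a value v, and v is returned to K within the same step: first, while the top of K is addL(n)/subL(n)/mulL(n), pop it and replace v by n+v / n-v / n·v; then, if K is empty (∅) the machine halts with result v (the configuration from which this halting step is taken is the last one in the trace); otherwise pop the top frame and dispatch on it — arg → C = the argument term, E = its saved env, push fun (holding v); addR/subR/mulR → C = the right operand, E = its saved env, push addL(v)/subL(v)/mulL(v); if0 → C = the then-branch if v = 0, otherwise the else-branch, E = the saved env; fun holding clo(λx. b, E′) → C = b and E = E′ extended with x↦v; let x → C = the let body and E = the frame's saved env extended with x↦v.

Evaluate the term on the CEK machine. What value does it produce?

0. [C=(let x = ((λv. v) (9 - ((λz. z) 2))) in x) | E=∅ | K=∅]
1. [C=((λv. v) (9 - ((λz. z) 2))) | E=∅ | K=[let x]]
2. [C=(λv. v) | E=∅ | K=[arg :: let x]]
3. [C=(9 - ((λz. z) 2)) | E=∅ | K=[fun :: let x]]
4. [C=9 | E=∅ | K=[subR :: fun :: let x]]
5. [C=((λz. z) 2) | E=∅ | K=[subL(9) :: fun :: let x]]
6. [C=(λz. z) | E=∅ | K=[arg :: subL(9) :: fun :: let x]]
7. [C=2 | E=∅ | K=[fun :: subL(9) :: fun :: let x]]
8. [C=z | E={z↦2} | K=[subL(9) :: fun :: let x]]
9. [C=v | E={v↦7} | K=[let x]]
10. [C=x | E={x↦7} | K=∅]
→ final value 7

Answer: 7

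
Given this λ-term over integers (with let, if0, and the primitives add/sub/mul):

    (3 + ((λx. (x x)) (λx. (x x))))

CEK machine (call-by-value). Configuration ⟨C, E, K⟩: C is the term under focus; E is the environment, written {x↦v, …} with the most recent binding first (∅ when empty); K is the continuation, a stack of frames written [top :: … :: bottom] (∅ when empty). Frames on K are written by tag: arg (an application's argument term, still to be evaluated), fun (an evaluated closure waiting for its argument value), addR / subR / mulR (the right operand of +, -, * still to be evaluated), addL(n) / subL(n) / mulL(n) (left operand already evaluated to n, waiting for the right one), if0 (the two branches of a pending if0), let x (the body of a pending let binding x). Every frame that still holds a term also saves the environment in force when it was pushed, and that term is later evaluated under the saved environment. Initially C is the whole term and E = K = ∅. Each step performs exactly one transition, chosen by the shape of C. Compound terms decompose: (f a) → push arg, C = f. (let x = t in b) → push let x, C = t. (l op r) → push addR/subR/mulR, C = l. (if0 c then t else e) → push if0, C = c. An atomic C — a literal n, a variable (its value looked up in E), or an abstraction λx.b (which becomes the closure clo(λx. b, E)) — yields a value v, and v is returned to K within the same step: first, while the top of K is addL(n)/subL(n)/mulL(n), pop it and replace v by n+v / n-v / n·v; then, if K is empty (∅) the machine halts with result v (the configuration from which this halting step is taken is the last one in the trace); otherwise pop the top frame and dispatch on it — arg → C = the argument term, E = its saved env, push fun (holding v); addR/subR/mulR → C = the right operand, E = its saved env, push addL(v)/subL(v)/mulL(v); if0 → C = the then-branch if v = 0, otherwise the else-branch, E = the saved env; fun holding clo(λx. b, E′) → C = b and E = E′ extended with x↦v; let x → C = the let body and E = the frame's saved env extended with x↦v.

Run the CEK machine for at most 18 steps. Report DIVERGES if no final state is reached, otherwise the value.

Answer: DIVERGES (no final state within 18 steps)

Derivation:
0. <C=(3 + ((λx. (x x)) (λx. (x x)))), E=∅, K=∅>
1. <C=3, E=∅, K=[addR]>
2. <C=((λx. (x x)) (λx. (x x))), E=∅, K=[addL(3)]>
3. <C=(λx. (x x)), E=∅, K=[arg :: addL(3)]>
4. <C=(λx. (x x)), E=∅, K=[fun :: addL(3)]>
5. <C=(x x), E={x↦clo(λx. (x x), ∅)}, K=[addL(3)]>
6. <C=x, E={x↦clo(λx. (x x), ∅)}, K=[arg :: addL(3)]>
7. <C=x, E={x↦clo(λx. (x x), ∅)}, K=[fun :: addL(3)]>
… configuration repeats with period 3 (steps 5–7 recur indefinitely) …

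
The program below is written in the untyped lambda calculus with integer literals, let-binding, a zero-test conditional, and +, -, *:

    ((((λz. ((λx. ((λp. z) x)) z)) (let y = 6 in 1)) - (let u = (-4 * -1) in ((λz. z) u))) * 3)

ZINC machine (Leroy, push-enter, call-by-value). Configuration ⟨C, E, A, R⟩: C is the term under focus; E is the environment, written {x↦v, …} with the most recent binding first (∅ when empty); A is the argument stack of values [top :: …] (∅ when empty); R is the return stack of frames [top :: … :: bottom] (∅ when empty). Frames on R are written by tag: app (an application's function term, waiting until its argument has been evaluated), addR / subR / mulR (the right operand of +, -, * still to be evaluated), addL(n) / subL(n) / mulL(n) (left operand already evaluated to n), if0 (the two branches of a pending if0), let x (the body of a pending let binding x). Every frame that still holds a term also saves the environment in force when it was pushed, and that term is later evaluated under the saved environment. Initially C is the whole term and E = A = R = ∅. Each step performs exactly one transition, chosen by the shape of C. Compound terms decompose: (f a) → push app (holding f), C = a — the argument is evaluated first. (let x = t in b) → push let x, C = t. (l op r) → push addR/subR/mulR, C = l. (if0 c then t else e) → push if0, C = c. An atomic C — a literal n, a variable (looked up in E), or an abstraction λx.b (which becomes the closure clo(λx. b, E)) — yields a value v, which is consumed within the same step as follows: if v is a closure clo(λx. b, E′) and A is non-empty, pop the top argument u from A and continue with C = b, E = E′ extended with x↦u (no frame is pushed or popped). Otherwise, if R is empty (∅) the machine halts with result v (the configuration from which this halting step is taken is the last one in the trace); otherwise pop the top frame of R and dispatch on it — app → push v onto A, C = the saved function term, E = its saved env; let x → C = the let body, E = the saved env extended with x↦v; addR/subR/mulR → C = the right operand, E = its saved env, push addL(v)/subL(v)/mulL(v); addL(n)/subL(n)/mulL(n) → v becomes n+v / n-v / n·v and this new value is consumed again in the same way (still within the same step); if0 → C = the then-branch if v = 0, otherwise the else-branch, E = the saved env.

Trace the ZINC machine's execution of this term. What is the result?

0. <C=((((λz. ((λx. ((λp. z) x)) z)) (let y = 6 in 1)) - (let u = (-4 * -1) in ((λz. z) u))) * 3), E=∅, A=∅, R=∅>
1. <C=(((λz. ((λx. ((λp. z) x)) z)) (let y = 6 in 1)) - (let u = (-4 * -1) in ((λz. z) u))), E=∅, A=∅, R=[mulR]>
2. <C=((λz. ((λx. ((λp. z) x)) z)) (let y = 6 in 1)), E=∅, A=∅, R=[subR :: mulR]>
3. <C=(let y = 6 in 1), E=∅, A=∅, R=[app :: subR :: mulR]>
4. <C=6, E=∅, A=∅, R=[let y :: app :: subR :: mulR]>
5. <C=1, E={y↦6}, A=∅, R=[app :: subR :: mulR]>
6. <C=(λz. ((λx. ((λp. z) x)) z)), E=∅, A=[1], R=[subR :: mulR]>
7. <C=((λx. ((λp. z) x)) z), E={z↦1}, A=∅, R=[subR :: mulR]>
8. <C=z, E={z↦1}, A=∅, R=[app :: subR :: mulR]>
9. <C=(λx. ((λp. z) x)), E={z↦1}, A=[1], R=[subR :: mulR]>
10. <C=((λp. z) x), E={x↦1, z↦1}, A=∅, R=[subR :: mulR]>
11. <C=x, E={x↦1, z↦1}, A=∅, R=[app :: subR :: mulR]>
12. <C=(λp. z), E={x↦1, z↦1}, A=[1], R=[subR :: mulR]>
13. <C=z, E={p↦1, x↦1, z↦1}, A=∅, R=[subR :: mulR]>
14. <C=(let u = (-4 * -1) in ((λz. z) u)), E=∅, A=∅, R=[subL(1) :: mulR]>
15. <C=(-4 * -1), E=∅, A=∅, R=[let u :: subL(1) :: mulR]>
16. <C=-4, E=∅, A=∅, R=[mulR :: let u :: subL(1) :: mulR]>
17. <C=-1, E=∅, A=∅, R=[mulL(-4) :: let u :: subL(1) :: mulR]>
18. <C=((λz. z) u), E={u↦4}, A=∅, R=[subL(1) :: mulR]>
19. <C=u, E={u↦4}, A=∅, R=[app :: subL(1) :: mulR]>
20. <C=(λz. z), E={u↦4}, A=[4], R=[subL(1) :: mulR]>
21. <C=z, E={z↦4, u↦4}, A=∅, R=[subL(1) :: mulR]>
22. <C=3, E=∅, A=∅, R=[mulL(-3)]>
→ final value -9

Answer: -9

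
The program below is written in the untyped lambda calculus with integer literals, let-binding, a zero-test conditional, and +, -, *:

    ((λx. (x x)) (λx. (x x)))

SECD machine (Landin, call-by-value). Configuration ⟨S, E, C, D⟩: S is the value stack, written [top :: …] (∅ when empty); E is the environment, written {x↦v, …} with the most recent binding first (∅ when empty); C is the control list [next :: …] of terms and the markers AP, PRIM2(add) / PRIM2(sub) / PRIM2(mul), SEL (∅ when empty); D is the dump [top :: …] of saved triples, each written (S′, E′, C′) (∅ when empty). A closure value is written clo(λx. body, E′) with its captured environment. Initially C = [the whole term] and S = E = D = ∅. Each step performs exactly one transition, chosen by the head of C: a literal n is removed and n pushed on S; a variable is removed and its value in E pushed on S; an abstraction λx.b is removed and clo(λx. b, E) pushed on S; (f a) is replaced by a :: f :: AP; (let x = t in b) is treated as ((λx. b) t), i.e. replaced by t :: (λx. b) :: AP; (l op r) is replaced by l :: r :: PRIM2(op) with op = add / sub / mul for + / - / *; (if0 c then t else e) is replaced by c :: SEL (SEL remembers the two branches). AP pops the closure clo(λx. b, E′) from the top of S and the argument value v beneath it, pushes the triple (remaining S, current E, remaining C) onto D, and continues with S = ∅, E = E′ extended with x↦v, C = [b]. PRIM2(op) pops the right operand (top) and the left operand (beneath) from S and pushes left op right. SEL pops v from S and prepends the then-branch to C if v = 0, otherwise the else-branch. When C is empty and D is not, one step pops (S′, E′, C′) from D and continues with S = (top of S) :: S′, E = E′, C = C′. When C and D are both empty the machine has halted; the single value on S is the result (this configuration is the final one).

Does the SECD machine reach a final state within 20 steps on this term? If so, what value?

0. [S=∅ | E=∅ | C=[((λx. (x x)) (λx. (x x)))] | D=∅]
1. [S=∅ | E=∅ | C=[(λx. (x x)) :: (λx. (x x)) :: AP] | D=∅]
2. [S=[clo(λx. (x x), ∅)] | E=∅ | C=[(λx. (x x)) :: AP] | D=∅]
3. [S=[clo(λx. (x x), ∅) :: clo(λx. (x x), ∅)] | E=∅ | C=[AP] | D=∅]
4. [S=∅ | E={x↦clo(λx. (x x), ∅)} | C=[(x x)] | D=[(∅, ∅, ∅)]]
5. [S=∅ | E={x↦clo(λx. (x x), ∅)} | C=[x :: x :: AP] | D=[(∅, ∅, ∅)]]
6. [S=[clo(λx. (x x), ∅)] | E={x↦clo(λx. (x x), ∅)} | C=[x :: AP] | D=[(∅, ∅, ∅)]]
7. [S=[clo(λx. (x x), ∅) :: clo(λx. (x x), ∅)] | E={x↦clo(λx. (x x), ∅)} | C=[AP] | D=[(∅, ∅, ∅)]]
8. [S=∅ | E={x↦clo(λx. (x x), ∅)} | C=[(x x)] | D=[(∅, {x↦clo(λx. (x x), ∅)}, ∅) :: (∅, ∅, ∅)]]
9. [S=∅ | E={x↦clo(λx. (x x), ∅)} | C=[x :: x :: AP] | D=[(∅, {x↦clo(λx. (x x), ∅)}, ∅) :: (∅, ∅, ∅)]]
10. [S=[clo(λx. (x x), ∅)] | E={x↦clo(λx. (x x), ∅)} | C=[x :: AP] | D=[(∅, {x↦clo(λx. (x x), ∅)}, ∅) :: (∅, ∅, ∅)]]
11. [S=[clo(λx. (x x), ∅) :: clo(λx. (x x), ∅)] | E={x↦clo(λx. (x x), ∅)} | C=[AP] | D=[(∅, {x↦clo(λx. (x x), ∅)}, ∅) :: (∅, ∅, ∅)]]
12. [S=∅ | E={x↦clo(λx. (x x), ∅)} | C=[(x x)] | D=[(∅, {x↦clo(λx. (x x), ∅)}, ∅) :: (∅, {x↦clo(λx. (x x), ∅)}, ∅) :: (∅, ∅, ∅)]]
13. [S=∅ | E={x↦clo(λx. (x x), ∅)} | C=[x :: x :: AP] | D=[(∅, {x↦clo(λx. (x x), ∅)}, ∅) :: (∅, {x↦clo(λx. (x x), ∅)}, ∅) :: (∅, ∅, ∅)]]
14. [S=[clo(λx. (x x), ∅)] | E={x↦clo(λx. (x x), ∅)} | C=[x :: AP] | D=[(∅, {x↦clo(λx. (x x), ∅)}, ∅) :: (∅, {x↦clo(λx. (x x), ∅)}, ∅) :: (∅, ∅, ∅)]]
15. [S=[clo(λx. (x x), ∅) :: clo(λx. (x x), ∅)] | E={x↦clo(λx. (x x), ∅)} | C=[AP] | D=[(∅, {x↦clo(λx. (x x), ∅)}, ∅) :: (∅, {x↦clo(λx. (x x), ∅)}, ∅) :: (∅, ∅, ∅)]]
16. [S=∅ | E={x↦clo(λx. (x x), ∅)} | C=[(x x)] | D=[(∅, {x↦clo(λx. (x x), ∅)}, ∅) :: (∅, {x↦clo(λx. (x x), ∅)}, ∅) :: (∅, {x↦clo(λx. (x x), ∅)}, ∅) :: (∅, ∅, ∅)]]
17. [S=∅ | E={x↦clo(λx. (x x), ∅)} | C=[x :: x :: AP] | D=[(∅, {x↦clo(λx. (x x), ∅)}, ∅) :: (∅, {x↦clo(λx. (x x), ∅)}, ∅) :: (∅, {x↦clo(λx. (x x), ∅)}, ∅) :: (∅, ∅, ∅)]]
18. [S=[clo(λx. (x x), ∅)] | E={x↦clo(λx. (x x), ∅)} | C=[x :: AP] | D=[(∅, {x↦clo(λx. (x x), ∅)}, ∅) :: (∅, {x↦clo(λx. (x x), ∅)}, ∅) :: (∅, {x↦clo(λx. (x x), ∅)}, ∅) :: (∅, ∅, ∅)]]
19. [S=[clo(λx. (x x), ∅) :: clo(λx. (x x), ∅)] | E={x↦clo(λx. (x x), ∅)} | C=[AP] | D=[(∅, {x↦clo(λx. (x x), ∅)}, ∅) :: (∅, {x↦clo(λx. (x x), ∅)}, ∅) :: (∅, {x↦clo(λx. (x x), ∅)}, ∅) :: (∅, ∅, ∅)]]
20. [S=∅ | E={x↦clo(λx. (x x), ∅)} | C=[(x x)] | D=[(∅, {x↦clo(λx. (x x), ∅)}, ∅) :: (∅, {x↦clo(λx. (x x), ∅)}, ∅) :: (∅, {x↦clo(λx. (x x), ∅)}, ∅) :: (∅, {x↦clo(λx. (x x), ∅)}, ∅) :: (∅, ∅, ∅)]]
→ 20 transitions taken and the configuration is still not final: no result within 20 steps

Answer: DIVERGES (no final state within 20 steps)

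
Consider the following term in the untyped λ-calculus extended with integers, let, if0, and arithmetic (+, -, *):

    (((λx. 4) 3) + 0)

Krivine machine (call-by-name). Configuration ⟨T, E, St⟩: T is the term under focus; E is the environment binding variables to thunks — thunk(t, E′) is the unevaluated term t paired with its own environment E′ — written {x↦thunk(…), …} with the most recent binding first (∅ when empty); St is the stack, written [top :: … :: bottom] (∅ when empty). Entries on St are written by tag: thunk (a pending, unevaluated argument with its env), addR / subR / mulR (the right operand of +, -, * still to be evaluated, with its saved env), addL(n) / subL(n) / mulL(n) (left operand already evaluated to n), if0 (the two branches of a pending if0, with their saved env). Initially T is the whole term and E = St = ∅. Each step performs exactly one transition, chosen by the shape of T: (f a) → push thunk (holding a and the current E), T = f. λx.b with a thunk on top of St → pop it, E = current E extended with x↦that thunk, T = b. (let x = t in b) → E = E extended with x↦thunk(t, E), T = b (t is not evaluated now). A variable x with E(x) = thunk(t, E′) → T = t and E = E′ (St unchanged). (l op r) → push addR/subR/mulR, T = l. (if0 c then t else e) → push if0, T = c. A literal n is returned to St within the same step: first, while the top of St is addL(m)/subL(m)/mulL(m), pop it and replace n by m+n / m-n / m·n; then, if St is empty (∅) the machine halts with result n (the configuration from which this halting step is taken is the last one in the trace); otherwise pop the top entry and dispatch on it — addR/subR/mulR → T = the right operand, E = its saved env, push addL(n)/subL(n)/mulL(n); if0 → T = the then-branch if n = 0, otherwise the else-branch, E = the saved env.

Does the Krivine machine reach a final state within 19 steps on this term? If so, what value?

t=0: [T=(((λx. 4) 3) + 0) | E=∅ | St=∅]
t=1: [T=((λx. 4) 3) | E=∅ | St=[addR]]
t=2: [T=(λx. 4) | E=∅ | St=[thunk :: addR]]
t=3: [T=4 | E={x↦thunk(3, ∅)} | St=[addR]]
t=4: [T=0 | E=∅ | St=[addL(4)]]
→ final value 4

Answer: 4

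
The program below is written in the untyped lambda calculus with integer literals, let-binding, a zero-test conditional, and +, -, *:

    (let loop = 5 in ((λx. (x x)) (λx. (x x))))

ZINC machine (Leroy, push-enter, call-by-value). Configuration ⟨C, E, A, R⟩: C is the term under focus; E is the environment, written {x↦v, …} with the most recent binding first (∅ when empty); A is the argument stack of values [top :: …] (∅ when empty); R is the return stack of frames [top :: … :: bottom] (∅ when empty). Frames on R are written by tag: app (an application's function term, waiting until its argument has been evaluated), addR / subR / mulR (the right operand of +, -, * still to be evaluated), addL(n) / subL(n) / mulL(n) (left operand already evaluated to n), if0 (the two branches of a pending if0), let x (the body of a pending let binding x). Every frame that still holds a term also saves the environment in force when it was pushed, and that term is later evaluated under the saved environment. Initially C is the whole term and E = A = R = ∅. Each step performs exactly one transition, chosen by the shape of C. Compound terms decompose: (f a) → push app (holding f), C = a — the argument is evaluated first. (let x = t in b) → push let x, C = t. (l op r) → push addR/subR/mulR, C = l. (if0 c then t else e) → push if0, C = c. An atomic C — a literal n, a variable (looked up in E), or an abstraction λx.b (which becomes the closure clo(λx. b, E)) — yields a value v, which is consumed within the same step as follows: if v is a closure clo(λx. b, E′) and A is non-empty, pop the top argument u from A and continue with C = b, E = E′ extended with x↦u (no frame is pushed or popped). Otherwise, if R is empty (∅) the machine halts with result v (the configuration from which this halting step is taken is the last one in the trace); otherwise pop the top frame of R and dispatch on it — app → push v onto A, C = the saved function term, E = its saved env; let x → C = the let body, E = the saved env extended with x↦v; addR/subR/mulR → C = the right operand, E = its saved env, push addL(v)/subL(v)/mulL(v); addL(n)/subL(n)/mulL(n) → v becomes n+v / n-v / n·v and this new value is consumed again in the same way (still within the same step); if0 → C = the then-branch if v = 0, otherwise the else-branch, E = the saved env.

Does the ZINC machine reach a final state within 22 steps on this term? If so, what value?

0. ⟨C=(let loop = 5 in ((λx. (x x)) (λx. (x x)))); E=∅; A=∅; R=∅⟩
1. ⟨C=5; E=∅; A=∅; R=[let loop]⟩
2. ⟨C=((λx. (x x)) (λx. (x x))); E={loop↦5}; A=∅; R=∅⟩
3. ⟨C=(λx. (x x)); E={loop↦5}; A=∅; R=[app]⟩
4. ⟨C=(λx. (x x)); E={loop↦5}; A=[clo(λx. (x x), {loop↦5})]; R=∅⟩
5. ⟨C=(x x); E={x↦clo(λx. (x x), {loop↦5}), loop↦5}; A=∅; R=∅⟩
6. ⟨C=x; E={x↦clo(λx. (x x), {loop↦5}), loop↦5}; A=∅; R=[app]⟩
7. ⟨C=x; E={x↦clo(λx. (x x), {loop↦5}), loop↦5}; A=[clo(λx. (x x), {loop↦5})]; R=∅⟩
… configuration repeats with period 3 (steps 5–7 recur indefinitely) …

Answer: DIVERGES (no final state within 22 steps)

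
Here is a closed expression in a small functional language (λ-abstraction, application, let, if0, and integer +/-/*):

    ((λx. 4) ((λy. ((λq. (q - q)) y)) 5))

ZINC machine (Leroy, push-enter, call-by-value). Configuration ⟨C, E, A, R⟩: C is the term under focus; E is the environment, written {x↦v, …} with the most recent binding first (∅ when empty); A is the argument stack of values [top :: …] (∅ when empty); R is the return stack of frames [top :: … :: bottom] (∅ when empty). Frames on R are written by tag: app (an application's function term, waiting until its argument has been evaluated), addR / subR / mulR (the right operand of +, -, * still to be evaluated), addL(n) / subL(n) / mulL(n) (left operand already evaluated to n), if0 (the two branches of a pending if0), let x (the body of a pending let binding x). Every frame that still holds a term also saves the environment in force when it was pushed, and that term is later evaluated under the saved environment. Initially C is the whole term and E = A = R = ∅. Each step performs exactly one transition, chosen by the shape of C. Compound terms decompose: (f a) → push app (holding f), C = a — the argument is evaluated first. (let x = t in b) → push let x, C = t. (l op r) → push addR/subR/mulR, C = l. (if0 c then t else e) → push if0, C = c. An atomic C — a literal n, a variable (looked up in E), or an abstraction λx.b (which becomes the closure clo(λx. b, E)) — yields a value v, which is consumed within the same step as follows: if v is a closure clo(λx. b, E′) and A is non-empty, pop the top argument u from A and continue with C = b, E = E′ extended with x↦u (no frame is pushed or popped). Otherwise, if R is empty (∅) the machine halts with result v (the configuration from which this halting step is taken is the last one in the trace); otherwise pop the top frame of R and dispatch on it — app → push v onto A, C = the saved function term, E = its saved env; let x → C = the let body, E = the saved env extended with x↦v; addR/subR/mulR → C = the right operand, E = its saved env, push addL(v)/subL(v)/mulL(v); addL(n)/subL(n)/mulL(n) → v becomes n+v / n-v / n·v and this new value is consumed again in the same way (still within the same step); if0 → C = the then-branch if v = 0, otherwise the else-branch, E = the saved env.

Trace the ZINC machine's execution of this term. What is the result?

Answer: 4

Execution trace:
step 0: ⟨C=((λx. 4) ((λy. ((λq. (q - q)) y)) 5)); E=∅; A=∅; R=∅⟩
step 1: ⟨C=((λy. ((λq. (q - q)) y)) 5); E=∅; A=∅; R=[app]⟩
step 2: ⟨C=5; E=∅; A=∅; R=[app :: app]⟩
step 3: ⟨C=(λy. ((λq. (q - q)) y)); E=∅; A=[5]; R=[app]⟩
step 4: ⟨C=((λq. (q - q)) y); E={y↦5}; A=∅; R=[app]⟩
step 5: ⟨C=y; E={y↦5}; A=∅; R=[app :: app]⟩
step 6: ⟨C=(λq. (q - q)); E={y↦5}; A=[5]; R=[app]⟩
step 7: ⟨C=(q - q); E={q↦5, y↦5}; A=∅; R=[app]⟩
step 8: ⟨C=q; E={q↦5, y↦5}; A=∅; R=[subR :: app]⟩
step 9: ⟨C=q; E={q↦5, y↦5}; A=∅; R=[subL(5) :: app]⟩
step 10: ⟨C=(λx. 4); E=∅; A=[0]; R=∅⟩
step 11: ⟨C=4; E={x↦0}; A=∅; R=∅⟩
→ final value 4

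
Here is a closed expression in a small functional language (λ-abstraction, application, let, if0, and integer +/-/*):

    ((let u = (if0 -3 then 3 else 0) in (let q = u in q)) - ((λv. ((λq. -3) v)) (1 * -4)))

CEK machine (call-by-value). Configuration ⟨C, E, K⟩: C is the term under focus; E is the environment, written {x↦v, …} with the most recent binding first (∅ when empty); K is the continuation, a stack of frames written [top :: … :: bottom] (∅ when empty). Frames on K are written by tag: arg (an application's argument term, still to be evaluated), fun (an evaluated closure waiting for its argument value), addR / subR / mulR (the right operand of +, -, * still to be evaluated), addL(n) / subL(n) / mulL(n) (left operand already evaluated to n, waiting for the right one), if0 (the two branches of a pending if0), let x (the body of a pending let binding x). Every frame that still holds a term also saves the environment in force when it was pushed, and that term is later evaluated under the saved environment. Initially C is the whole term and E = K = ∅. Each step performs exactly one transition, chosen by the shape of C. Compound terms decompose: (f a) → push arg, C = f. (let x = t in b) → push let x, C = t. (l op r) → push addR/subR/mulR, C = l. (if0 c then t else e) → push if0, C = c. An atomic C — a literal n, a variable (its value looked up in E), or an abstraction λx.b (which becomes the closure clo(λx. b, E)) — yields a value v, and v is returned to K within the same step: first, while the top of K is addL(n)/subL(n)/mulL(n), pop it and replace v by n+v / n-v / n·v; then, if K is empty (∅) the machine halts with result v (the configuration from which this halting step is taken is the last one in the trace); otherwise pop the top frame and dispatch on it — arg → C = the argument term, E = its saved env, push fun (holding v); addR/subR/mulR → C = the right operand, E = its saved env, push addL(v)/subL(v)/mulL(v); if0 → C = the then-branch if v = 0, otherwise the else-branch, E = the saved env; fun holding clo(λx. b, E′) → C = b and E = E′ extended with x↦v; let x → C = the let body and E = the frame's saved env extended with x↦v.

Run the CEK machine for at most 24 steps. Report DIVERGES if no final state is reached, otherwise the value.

Answer: 3

Derivation:
step 0: [C=((let u = (if0 -3 then 3 else 0) in (let q = u in q)) - ((λv. ((λq. -3) v)) (1 * -4))) | E=∅ | K=∅]
step 1: [C=(let u = (if0 -3 then 3 else 0) in (let q = u in q)) | E=∅ | K=[subR]]
step 2: [C=(if0 -3 then 3 else 0) | E=∅ | K=[let u :: subR]]
step 3: [C=-3 | E=∅ | K=[if0 :: let u :: subR]]
step 4: [C=0 | E=∅ | K=[let u :: subR]]
step 5: [C=(let q = u in q) | E={u↦0} | K=[subR]]
step 6: [C=u | E={u↦0} | K=[let q :: subR]]
step 7: [C=q | E={q↦0, u↦0} | K=[subR]]
step 8: [C=((λv. ((λq. -3) v)) (1 * -4)) | E=∅ | K=[subL(0)]]
step 9: [C=(λv. ((λq. -3) v)) | E=∅ | K=[arg :: subL(0)]]
step 10: [C=(1 * -4) | E=∅ | K=[fun :: subL(0)]]
step 11: [C=1 | E=∅ | K=[mulR :: fun :: subL(0)]]
step 12: [C=-4 | E=∅ | K=[mulL(1) :: fun :: subL(0)]]
step 13: [C=((λq. -3) v) | E={v↦-4} | K=[subL(0)]]
step 14: [C=(λq. -3) | E={v↦-4} | K=[arg :: subL(0)]]
step 15: [C=v | E={v↦-4} | K=[fun :: subL(0)]]
step 16: [C=-3 | E={q↦-4, v↦-4} | K=[subL(0)]]
→ final value 3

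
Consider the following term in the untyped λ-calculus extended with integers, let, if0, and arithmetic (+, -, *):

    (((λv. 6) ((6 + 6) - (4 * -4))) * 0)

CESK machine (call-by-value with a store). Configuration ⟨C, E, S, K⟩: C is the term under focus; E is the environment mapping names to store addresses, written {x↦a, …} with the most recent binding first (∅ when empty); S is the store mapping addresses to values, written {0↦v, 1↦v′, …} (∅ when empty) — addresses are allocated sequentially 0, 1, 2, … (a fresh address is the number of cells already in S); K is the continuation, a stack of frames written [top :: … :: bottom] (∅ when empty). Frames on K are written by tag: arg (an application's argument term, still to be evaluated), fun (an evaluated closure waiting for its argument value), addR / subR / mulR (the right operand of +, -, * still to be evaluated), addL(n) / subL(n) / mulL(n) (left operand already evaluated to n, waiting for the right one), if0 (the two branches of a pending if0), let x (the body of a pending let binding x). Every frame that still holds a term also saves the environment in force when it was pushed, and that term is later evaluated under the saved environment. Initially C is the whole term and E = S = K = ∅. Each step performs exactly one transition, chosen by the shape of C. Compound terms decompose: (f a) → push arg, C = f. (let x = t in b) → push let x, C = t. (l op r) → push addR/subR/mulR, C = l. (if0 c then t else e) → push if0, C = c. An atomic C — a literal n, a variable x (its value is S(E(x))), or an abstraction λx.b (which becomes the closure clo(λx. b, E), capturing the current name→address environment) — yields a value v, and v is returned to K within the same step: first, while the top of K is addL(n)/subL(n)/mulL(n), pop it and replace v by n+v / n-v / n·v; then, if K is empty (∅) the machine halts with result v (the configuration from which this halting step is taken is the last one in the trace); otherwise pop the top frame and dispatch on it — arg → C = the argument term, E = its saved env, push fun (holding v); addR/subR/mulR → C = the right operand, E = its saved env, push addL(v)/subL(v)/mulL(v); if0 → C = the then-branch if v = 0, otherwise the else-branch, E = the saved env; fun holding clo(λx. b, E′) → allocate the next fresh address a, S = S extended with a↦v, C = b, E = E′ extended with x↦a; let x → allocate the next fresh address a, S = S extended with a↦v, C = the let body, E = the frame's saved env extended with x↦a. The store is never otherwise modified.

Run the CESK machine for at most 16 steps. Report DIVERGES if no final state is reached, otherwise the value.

Answer: 0

Derivation:
t=0: ⟨C=(((λv. 6) ((6 + 6) - (4 * -4))) * 0); E=∅; S=∅; K=∅⟩
t=1: ⟨C=((λv. 6) ((6 + 6) - (4 * -4))); E=∅; S=∅; K=[mulR]⟩
t=2: ⟨C=(λv. 6); E=∅; S=∅; K=[arg :: mulR]⟩
t=3: ⟨C=((6 + 6) - (4 * -4)); E=∅; S=∅; K=[fun :: mulR]⟩
t=4: ⟨C=(6 + 6); E=∅; S=∅; K=[subR :: fun :: mulR]⟩
t=5: ⟨C=6; E=∅; S=∅; K=[addR :: subR :: fun :: mulR]⟩
t=6: ⟨C=6; E=∅; S=∅; K=[addL(6) :: subR :: fun :: mulR]⟩
t=7: ⟨C=(4 * -4); E=∅; S=∅; K=[subL(12) :: fun :: mulR]⟩
t=8: ⟨C=4; E=∅; S=∅; K=[mulR :: subL(12) :: fun :: mulR]⟩
t=9: ⟨C=-4; E=∅; S=∅; K=[mulL(4) :: subL(12) :: fun :: mulR]⟩
t=10: ⟨C=6; E={v↦0}; S={0↦28}; K=[mulR]⟩
t=11: ⟨C=0; E=∅; S={0↦28}; K=[mulL(6)]⟩
→ final value 0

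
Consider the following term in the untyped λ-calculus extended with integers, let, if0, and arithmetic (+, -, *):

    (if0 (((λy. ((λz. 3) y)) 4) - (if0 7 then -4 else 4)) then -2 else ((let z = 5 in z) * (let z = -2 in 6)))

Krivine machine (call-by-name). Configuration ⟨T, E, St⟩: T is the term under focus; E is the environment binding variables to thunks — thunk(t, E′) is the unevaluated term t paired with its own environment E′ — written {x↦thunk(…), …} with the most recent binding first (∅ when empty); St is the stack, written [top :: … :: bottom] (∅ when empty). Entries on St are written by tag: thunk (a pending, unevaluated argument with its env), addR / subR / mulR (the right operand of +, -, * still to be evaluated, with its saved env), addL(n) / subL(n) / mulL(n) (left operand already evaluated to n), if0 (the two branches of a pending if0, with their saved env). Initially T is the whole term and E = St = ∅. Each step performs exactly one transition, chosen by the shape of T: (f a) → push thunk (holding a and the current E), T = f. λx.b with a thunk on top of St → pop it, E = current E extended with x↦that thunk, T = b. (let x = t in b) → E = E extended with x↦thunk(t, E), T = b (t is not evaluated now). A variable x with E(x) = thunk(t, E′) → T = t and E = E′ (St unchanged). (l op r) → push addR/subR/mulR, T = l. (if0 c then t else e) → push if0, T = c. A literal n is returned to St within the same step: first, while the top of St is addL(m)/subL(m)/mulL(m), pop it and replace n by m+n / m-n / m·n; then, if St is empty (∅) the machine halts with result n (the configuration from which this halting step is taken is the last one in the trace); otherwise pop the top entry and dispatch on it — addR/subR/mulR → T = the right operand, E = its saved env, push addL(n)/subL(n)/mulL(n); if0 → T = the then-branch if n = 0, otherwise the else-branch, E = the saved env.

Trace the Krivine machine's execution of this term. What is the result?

0. <T=(if0 (((λy. ((λz. 3) y)) 4) - (if0 7 then -4 else 4)) then -2 else ((let z = 5 in z) * (let z = -2 in 6))), E=∅, St=∅>
1. <T=(((λy. ((λz. 3) y)) 4) - (if0 7 then -4 else 4)), E=∅, St=[if0]>
2. <T=((λy. ((λz. 3) y)) 4), E=∅, St=[subR :: if0]>
3. <T=(λy. ((λz. 3) y)), E=∅, St=[thunk :: subR :: if0]>
4. <T=((λz. 3) y), E={y↦thunk(4, ∅)}, St=[subR :: if0]>
5. <T=(λz. 3), E={y↦thunk(4, ∅)}, St=[thunk :: subR :: if0]>
6. <T=3, E={z↦thunk(y, {y↦thunk(4, ∅)}), y↦thunk(4, ∅)}, St=[subR :: if0]>
7. <T=(if0 7 then -4 else 4), E=∅, St=[subL(3) :: if0]>
8. <T=7, E=∅, St=[if0 :: subL(3) :: if0]>
9. <T=4, E=∅, St=[subL(3) :: if0]>
10. <T=((let z = 5 in z) * (let z = -2 in 6)), E=∅, St=∅>
11. <T=(let z = 5 in z), E=∅, St=[mulR]>
12. <T=z, E={z↦thunk(5, ∅)}, St=[mulR]>
13. <T=5, E=∅, St=[mulR]>
14. <T=(let z = -2 in 6), E=∅, St=[mulL(5)]>
15. <T=6, E={z↦thunk(-2, ∅)}, St=[mulL(5)]>
→ final value 30

Answer: 30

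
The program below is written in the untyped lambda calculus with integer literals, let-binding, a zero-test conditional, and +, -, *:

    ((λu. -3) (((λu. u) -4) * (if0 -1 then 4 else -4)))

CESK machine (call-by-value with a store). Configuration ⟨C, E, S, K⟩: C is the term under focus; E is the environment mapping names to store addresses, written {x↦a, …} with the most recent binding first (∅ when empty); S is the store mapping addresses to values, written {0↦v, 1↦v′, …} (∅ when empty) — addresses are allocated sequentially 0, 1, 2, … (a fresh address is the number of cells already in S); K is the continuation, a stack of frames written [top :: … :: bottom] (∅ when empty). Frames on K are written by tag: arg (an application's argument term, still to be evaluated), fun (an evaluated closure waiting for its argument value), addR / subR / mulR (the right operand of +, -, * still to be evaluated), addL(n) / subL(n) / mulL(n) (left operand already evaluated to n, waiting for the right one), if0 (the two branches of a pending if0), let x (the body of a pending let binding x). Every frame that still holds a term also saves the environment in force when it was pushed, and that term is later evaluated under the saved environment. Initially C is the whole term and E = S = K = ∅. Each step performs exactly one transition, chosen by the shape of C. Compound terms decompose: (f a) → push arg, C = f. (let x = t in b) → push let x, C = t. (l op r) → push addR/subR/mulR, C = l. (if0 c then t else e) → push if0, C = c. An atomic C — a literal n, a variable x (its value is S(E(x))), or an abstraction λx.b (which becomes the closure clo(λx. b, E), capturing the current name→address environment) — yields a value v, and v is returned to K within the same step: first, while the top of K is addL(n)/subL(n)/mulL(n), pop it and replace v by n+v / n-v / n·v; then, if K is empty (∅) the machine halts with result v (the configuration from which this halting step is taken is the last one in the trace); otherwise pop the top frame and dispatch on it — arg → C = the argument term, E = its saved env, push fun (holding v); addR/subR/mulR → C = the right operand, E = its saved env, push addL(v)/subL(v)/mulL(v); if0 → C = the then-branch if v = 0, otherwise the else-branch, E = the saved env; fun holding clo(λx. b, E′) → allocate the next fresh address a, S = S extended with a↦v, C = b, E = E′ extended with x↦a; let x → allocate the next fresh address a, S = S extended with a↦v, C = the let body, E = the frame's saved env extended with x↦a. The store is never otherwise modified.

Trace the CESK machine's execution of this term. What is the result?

Answer: -3

Execution trace:
step 0: <C=((λu. -3) (((λu. u) -4) * (if0 -1 then 4 else -4))), E=∅, S=∅, K=∅>
step 1: <C=(λu. -3), E=∅, S=∅, K=[arg]>
step 2: <C=(((λu. u) -4) * (if0 -1 then 4 else -4)), E=∅, S=∅, K=[fun]>
step 3: <C=((λu. u) -4), E=∅, S=∅, K=[mulR :: fun]>
step 4: <C=(λu. u), E=∅, S=∅, K=[arg :: mulR :: fun]>
step 5: <C=-4, E=∅, S=∅, K=[fun :: mulR :: fun]>
step 6: <C=u, E={u↦0}, S={0↦-4}, K=[mulR :: fun]>
step 7: <C=(if0 -1 then 4 else -4), E=∅, S={0↦-4}, K=[mulL(-4) :: fun]>
step 8: <C=-1, E=∅, S={0↦-4}, K=[if0 :: mulL(-4) :: fun]>
step 9: <C=-4, E=∅, S={0↦-4}, K=[mulL(-4) :: fun]>
step 10: <C=-3, E={u↦1}, S={0↦-4, 1↦16}, K=∅>
→ final value -3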